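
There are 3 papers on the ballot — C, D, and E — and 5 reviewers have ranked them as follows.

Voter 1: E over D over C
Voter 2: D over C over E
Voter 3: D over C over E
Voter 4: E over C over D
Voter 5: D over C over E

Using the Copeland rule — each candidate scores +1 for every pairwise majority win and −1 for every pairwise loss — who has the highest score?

D

Pairwise results:
  C vs D: D wins 4–1.
  C vs E: C wins 3–2.
  D vs E: D wins 3–2.
Copeland scores (wins − losses):
  C: 1 − 1 = 0
  D: 2 − 0 = 2
  E: 0 − 2 = -2
D has the best Copeland score.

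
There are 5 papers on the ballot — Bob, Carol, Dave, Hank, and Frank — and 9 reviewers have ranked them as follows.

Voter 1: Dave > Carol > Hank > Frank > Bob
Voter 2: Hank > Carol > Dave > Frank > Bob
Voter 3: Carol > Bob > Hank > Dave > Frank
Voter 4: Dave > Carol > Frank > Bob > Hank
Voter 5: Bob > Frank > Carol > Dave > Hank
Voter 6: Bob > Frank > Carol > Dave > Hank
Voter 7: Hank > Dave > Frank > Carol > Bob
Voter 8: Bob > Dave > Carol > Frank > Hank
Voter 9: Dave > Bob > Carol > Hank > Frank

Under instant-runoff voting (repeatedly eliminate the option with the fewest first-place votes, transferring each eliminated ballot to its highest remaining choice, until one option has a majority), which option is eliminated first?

Round 1: Bob 3, Dave 3, Hank 2, Carol 1, Frank 0. Frank has the fewest and is eliminated.
Round 2: Bob 3, Dave 3, Hank 2, Carol 1. Carol has the fewest and is eliminated.
Round 3: Bob 4, Dave 3, Hank 2. Hank has the fewest and is eliminated.
Round 4: Dave 5, Bob 4. Dave has a majority.

Frank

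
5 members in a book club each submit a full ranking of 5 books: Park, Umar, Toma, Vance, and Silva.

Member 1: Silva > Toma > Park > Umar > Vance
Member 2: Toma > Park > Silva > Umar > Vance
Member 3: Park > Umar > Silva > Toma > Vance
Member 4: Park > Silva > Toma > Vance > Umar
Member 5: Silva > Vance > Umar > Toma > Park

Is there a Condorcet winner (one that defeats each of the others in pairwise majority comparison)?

Head-to-head results (5 voters total):
Park vs Umar: Park wins 4–1.
Park vs Toma: Toma wins 3–2.
Park vs Vance: Park wins 4–1.
Park vs Silva: Park wins 3–2.
Umar vs Toma: Toma wins 3–2.
Umar vs Vance: Umar wins 3–2.
Umar vs Silva: Silva wins 4–1.
Toma vs Vance: Toma wins 4–1.
Toma vs Silva: Silva wins 4–1.
Vance vs Silva: Silva wins 5–0.
No candidate beats all others: Park beats Silva beats Toma beats Park, a majority cycle.

No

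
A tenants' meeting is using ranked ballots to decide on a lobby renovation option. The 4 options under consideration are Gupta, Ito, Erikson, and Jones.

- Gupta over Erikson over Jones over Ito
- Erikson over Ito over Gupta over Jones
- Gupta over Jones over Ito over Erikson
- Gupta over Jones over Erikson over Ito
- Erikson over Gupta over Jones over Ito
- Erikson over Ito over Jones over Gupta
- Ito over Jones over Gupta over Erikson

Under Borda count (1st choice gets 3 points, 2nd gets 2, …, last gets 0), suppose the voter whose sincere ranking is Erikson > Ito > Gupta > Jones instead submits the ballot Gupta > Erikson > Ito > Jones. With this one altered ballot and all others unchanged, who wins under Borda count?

Borda totals with the altered ballot: Gupta 15, Ito 7, Erikson 11, Jones 9.
The winner is unchanged: still Gupta.

Gupta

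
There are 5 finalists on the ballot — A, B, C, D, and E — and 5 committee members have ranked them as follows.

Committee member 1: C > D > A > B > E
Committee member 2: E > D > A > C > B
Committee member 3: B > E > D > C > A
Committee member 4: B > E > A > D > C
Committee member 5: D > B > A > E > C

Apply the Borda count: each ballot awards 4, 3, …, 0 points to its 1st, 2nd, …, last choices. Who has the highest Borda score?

Borda scores:
  A: 2 + 2 + 0 + 2 + 2 = 8
  B: 1 + 0 + 4 + 4 + 3 = 12
  C: 4 + 1 + 1 + 0 + 0 = 6
  D: 3 + 3 + 2 + 1 + 4 = 13
  E: 0 + 4 + 3 + 3 + 1 = 11
D has the highest total.

D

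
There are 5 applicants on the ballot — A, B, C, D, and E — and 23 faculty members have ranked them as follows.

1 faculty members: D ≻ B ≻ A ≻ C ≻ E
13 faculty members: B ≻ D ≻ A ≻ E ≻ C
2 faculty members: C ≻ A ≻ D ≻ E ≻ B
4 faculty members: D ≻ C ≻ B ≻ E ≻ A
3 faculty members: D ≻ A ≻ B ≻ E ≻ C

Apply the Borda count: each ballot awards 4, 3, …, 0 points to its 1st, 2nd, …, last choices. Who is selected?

D

Borda scores:
  A: 2 + 13·2 + 2·3 + 4·0 + 3·3 = 43
  B: 3 + 13·4 + 2·0 + 4·2 + 3·2 = 69
  C: 1 + 13·0 + 2·4 + 4·3 + 3·0 = 21
  D: 4 + 13·3 + 2·2 + 4·4 + 3·4 = 75
  E: 0 + 13·1 + 2·1 + 4·1 + 3·1 = 22
D has the highest total.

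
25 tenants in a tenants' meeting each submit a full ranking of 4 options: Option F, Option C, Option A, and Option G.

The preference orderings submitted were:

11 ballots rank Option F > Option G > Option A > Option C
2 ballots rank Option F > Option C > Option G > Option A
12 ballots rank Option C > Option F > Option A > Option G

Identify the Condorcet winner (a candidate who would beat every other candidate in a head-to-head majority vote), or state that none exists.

Option F

Head-to-head results (25 voters total):
Option F vs Option C: Option F wins 13–12.
Option F vs Option A: Option F wins 25–0.
Option F vs Option G: Option F wins 25–0.
Option C vs Option A: Option C wins 14–11.
Option C vs Option G: Option C wins 14–11.
Option A vs Option G: Option G wins 13–12.
Option F beats each rival — Option C (13–12), Option A (25–0), Option G (25–0) — so Option F is the Condorcet winner.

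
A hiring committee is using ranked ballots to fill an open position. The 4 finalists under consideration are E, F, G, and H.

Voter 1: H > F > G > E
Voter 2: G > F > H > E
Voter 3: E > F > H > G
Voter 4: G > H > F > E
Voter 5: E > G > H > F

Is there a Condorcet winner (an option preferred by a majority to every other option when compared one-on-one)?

Head-to-head results (5 voters total):
E vs F: F wins 3–2.
E vs G: G wins 3–2.
E vs H: H wins 3–2.
F vs G: G wins 3–2.
F vs H: H wins 3–2.
G vs H: G wins 3–2.
G beats each rival — E (3–2), F (3–2), H (3–2) — so G is the Condorcet winner.

Yes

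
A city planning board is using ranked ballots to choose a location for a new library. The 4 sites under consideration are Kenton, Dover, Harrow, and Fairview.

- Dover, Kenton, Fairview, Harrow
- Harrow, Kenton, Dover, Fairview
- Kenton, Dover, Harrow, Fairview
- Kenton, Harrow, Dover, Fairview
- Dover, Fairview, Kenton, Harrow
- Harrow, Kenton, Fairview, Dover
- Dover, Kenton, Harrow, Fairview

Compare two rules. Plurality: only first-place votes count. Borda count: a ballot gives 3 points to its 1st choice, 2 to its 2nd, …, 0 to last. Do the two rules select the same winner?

No

Plurality first-place counts: Kenton 2, Dover 3, Harrow 2, Fairview 0 → Dover.
Borda totals: Kenton 15, Dover 13, Harrow 10, Fairview 4 → Kenton.
The two rules disagree: plurality picks Dover, Borda picks Kenton.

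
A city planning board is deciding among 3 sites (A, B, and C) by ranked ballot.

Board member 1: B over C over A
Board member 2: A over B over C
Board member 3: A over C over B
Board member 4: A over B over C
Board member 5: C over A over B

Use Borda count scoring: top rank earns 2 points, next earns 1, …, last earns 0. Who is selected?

Borda scores:
  A: 0 + 2 + 2 + 2 + 1 = 7
  B: 2 + 1 + 0 + 1 + 0 = 4
  C: 1 + 0 + 1 + 0 + 2 = 4
A has the highest total.

A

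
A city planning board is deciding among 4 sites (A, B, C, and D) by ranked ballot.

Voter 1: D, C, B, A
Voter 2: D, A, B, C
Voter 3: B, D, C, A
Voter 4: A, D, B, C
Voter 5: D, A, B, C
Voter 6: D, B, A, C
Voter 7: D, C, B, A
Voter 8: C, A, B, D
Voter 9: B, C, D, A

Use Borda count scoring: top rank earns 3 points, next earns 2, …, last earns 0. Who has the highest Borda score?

D

Borda scores:
  A: 0 + 2 + 0 + 3 + 2 + 1 + 0 + 2 + 0 = 10
  B: 1 + 1 + 3 + 1 + 1 + 2 + 1 + 1 + 3 = 14
  C: 2 + 0 + 1 + 0 + 0 + 0 + 2 + 3 + 2 = 10
  D: 3 + 3 + 2 + 2 + 3 + 3 + 3 + 0 + 1 = 20
D has the highest total.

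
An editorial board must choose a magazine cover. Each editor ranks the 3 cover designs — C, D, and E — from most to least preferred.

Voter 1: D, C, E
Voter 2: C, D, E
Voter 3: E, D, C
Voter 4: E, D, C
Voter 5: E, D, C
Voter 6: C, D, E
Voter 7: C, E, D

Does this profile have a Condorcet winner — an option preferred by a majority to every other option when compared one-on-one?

No

Head-to-head results (7 voters total):
C vs D: D wins 4–3.
C vs E: C wins 4–3.
D vs E: E wins 4–3.
No candidate beats all others: C beats E beats D beats C, a majority cycle.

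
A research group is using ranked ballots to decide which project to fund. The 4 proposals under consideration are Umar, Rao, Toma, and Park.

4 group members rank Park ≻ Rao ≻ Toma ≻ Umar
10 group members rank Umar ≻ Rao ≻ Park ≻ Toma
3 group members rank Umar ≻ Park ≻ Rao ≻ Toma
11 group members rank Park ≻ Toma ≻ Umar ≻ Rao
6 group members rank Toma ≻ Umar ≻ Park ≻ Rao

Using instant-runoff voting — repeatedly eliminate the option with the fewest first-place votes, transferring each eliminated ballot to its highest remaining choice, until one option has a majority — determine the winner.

Round 1: Park 15, Umar 13, Toma 6, Rao 0. Rao has the fewest and is eliminated.
Round 2: Park 15, Umar 13, Toma 6. Toma has the fewest and is eliminated.
Round 3: Umar 19, Park 15. Umar has a majority.

Umar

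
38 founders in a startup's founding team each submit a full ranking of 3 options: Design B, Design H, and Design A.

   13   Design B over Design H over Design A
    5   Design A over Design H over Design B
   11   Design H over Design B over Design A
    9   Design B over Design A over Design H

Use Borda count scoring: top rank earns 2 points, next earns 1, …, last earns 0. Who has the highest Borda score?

Borda scores:
  Design B: 13·2 + 5·0 + 11·1 + 9·2 = 55
  Design H: 13·1 + 5·1 + 11·2 + 9·0 = 40
  Design A: 13·0 + 5·2 + 11·0 + 9·1 = 19
Design B has the highest total.

Design B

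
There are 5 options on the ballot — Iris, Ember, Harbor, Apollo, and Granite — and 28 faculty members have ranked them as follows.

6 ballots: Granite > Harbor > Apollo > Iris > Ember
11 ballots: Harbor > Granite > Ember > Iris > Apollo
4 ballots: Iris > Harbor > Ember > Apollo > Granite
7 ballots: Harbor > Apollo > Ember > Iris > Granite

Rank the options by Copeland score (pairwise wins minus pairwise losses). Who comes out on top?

Harbor

Pairwise results:
  Iris vs Ember: Ember wins 18–10.
  Iris vs Harbor: Harbor wins 24–4.
  Iris vs Apollo: Iris wins 15–13.
  Iris vs Granite: Granite wins 17–11.
  Ember vs Harbor: Harbor wins 28–0.
  Ember vs Apollo: Ember wins 15–13.
  Ember vs Granite: Granite wins 17–11.
  Harbor vs Apollo: Harbor wins 28–0.
  Harbor vs Granite: Harbor wins 22–6.
  Apollo vs Granite: Granite wins 17–11.
Copeland scores (wins − losses):
  Iris: 1 − 3 = -2
  Ember: 2 − 2 = 0
  Harbor: 4 − 0 = 4
  Apollo: 0 − 4 = -4
  Granite: 3 − 1 = 2
Harbor has the best Copeland score.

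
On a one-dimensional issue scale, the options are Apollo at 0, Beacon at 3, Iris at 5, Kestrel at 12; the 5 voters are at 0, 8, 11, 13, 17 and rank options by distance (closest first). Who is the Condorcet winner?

With single-peaked preferences on a line, the Condorcet winner is the candidate closest to the median voter.
The median voter (position 11) is closest to Kestrel at 12.
Check: Kestrel vs Iris — voters closer to Kestrel: 3 of 5.

Kestrel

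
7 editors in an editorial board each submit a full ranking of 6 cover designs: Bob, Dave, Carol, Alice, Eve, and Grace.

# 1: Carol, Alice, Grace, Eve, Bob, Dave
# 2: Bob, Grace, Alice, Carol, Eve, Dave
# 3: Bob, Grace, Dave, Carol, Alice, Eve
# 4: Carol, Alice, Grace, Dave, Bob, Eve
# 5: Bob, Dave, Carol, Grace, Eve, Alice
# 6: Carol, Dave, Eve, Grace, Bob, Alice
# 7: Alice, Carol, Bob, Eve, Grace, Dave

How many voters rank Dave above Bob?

2

Ballots ranking Dave above Bob: 2.
Ballots ranking Bob above Dave: 5.
So 2 of 7 voters prefer Dave to Bob.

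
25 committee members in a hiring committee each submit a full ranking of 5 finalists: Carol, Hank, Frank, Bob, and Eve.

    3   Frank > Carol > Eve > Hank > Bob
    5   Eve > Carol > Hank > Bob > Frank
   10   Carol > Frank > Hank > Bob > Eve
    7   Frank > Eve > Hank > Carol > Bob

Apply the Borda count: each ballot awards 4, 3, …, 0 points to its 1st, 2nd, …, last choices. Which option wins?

Carol

Borda scores:
  Carol: 3·3 + 5·3 + 10·4 + 7·1 = 71
  Hank: 3·1 + 5·2 + 10·2 + 7·2 = 47
  Frank: 3·4 + 5·0 + 10·3 + 7·4 = 70
  Bob: 3·0 + 5·1 + 10·1 + 7·0 = 15
  Eve: 3·2 + 5·4 + 10·0 + 7·3 = 47
Carol has the highest total.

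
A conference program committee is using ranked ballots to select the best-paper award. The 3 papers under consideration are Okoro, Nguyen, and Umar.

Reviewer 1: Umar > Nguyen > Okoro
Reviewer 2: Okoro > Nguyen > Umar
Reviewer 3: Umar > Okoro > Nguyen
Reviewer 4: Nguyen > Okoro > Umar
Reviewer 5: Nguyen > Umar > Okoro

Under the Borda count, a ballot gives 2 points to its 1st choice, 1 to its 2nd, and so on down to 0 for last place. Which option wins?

Borda scores:
  Okoro: 0 + 2 + 1 + 1 + 0 = 4
  Nguyen: 1 + 1 + 0 + 2 + 2 = 6
  Umar: 2 + 0 + 2 + 0 + 1 = 5
Nguyen has the highest total.

Nguyen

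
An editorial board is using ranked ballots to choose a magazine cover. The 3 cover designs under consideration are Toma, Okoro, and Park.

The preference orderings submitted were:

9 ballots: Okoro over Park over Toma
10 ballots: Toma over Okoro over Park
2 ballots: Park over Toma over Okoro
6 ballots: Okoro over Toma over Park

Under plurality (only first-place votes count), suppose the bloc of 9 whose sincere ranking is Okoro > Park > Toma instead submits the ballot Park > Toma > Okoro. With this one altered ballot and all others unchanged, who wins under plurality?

Park

First-place totals with the altered ballot: Toma 10, Okoro 6, Park 11.
The switch changes the winner from Okoro to Park.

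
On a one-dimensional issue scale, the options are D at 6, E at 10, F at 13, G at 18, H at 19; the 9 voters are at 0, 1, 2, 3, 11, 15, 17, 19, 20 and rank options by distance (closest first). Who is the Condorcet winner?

With single-peaked preferences on a line, the Condorcet winner is the candidate closest to the median voter.
The median voter (position 11) is closest to E at 10.
Check: E vs G — voters closer to E: 5 of 9.

E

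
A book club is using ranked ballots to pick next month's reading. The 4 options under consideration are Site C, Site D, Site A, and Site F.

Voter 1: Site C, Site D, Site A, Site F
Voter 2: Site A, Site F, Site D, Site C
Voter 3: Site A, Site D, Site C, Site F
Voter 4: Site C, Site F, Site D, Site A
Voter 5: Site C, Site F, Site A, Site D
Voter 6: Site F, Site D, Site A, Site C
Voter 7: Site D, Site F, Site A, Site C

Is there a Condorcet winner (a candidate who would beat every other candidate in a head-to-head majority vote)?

No

Head-to-head results (7 voters total):
Site C vs Site D: Site D wins 4–3.
Site C vs Site A: Site A wins 4–3.
Site C vs Site F: Site C wins 4–3.
Site D vs Site A: Site D wins 4–3.
Site D vs Site F: Site F wins 4–3.
Site A vs Site F: Site F wins 4–3.
No candidate beats all others: Site C beats Site F beats Site D beats Site C, a majority cycle.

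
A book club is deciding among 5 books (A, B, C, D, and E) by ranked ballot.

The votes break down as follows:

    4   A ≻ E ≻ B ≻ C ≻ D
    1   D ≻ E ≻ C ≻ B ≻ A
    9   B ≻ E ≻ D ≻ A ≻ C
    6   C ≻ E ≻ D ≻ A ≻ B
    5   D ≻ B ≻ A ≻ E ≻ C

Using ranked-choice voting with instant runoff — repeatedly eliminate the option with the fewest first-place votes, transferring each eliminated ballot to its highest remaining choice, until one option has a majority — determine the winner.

Round 1: B 9, C 6, D 6, A 4, E 0. E has the fewest and is eliminated.
Round 2: B 9, C 6, D 6, A 4. A has the fewest and is eliminated.
Round 3: B 13, C 6, D 6. B has a majority.

B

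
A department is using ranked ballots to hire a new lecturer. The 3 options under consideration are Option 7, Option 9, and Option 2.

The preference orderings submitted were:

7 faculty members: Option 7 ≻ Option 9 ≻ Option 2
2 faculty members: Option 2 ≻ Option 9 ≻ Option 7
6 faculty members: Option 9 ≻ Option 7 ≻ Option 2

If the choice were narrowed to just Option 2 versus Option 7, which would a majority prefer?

Option 7

Ballots ranking Option 2 above Option 7: 2.
Ballots ranking Option 7 above Option 2: 7+6 = 13.
Option 7 wins the head-to-head, 13–2.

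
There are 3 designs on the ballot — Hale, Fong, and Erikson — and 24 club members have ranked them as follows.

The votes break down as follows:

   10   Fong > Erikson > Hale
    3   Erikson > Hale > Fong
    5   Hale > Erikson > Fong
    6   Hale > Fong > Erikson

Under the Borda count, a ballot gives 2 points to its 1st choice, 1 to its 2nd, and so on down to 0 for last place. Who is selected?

Borda scores:
  Hale: 10·0 + 3·1 + 5·2 + 6·2 = 25
  Fong: 10·2 + 3·0 + 5·0 + 6·1 = 26
  Erikson: 10·1 + 3·2 + 5·1 + 6·0 = 21
Fong has the highest total.

Fong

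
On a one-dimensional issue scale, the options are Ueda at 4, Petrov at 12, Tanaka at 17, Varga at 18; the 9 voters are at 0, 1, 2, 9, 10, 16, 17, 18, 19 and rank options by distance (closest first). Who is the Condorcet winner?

With single-peaked preferences on a line, the Condorcet winner is the candidate closest to the median voter.
The median voter (position 10) is closest to Petrov at 12.
Check: Petrov vs Varga — voters closer to Petrov: 5 of 9.

Petrov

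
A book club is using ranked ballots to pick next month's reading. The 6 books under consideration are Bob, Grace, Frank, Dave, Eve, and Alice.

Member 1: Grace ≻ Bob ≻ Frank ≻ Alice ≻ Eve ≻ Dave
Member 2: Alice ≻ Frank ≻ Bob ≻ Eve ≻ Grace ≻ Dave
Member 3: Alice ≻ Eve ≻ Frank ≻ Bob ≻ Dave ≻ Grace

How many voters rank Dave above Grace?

Ballots ranking Dave above Grace: 1.
Ballots ranking Grace above Dave: 2.
So 1 of 3 voters prefer Dave to Grace.

1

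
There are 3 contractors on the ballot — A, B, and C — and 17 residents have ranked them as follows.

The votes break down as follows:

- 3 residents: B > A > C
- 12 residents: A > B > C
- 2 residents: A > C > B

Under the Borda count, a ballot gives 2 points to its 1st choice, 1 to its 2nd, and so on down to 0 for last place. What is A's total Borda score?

31

Borda scores:
  A: 3·1 + 12·2 + 2·2 = 31
  B: 3·2 + 12·1 + 2·0 = 18
  C: 3·0 + 12·0 + 2·1 = 2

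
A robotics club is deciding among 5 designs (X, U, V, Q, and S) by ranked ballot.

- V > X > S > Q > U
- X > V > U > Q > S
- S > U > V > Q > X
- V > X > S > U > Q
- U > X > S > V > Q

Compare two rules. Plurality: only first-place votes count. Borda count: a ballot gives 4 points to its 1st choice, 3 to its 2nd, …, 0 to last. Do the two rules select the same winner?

Plurality first-place counts: X 1, U 1, V 2, Q 0, S 1 → V.
Borda totals: X 13, U 10, V 14, Q 3, S 10 → V.
The two rules agree on V.

Yes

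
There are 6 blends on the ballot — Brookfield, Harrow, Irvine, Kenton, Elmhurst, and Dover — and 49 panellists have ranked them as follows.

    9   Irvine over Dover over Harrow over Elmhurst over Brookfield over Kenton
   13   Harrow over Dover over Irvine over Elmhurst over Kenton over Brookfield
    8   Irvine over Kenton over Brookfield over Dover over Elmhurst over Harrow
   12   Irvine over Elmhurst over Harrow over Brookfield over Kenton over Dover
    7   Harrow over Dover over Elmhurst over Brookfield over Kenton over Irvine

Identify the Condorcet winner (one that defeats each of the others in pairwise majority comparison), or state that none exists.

Irvine

Head-to-head results (49 voters total):
Brookfield vs Harrow: Harrow wins 41–8.
Brookfield vs Irvine: Irvine wins 42–7.
Brookfield vs Kenton: Brookfield wins 28–21.
Brookfield vs Elmhurst: Elmhurst wins 41–8.
Brookfield vs Dover: Dover wins 29–20.
Harrow vs Irvine: Irvine wins 29–20.
Harrow vs Kenton: Harrow wins 41–8.
Harrow vs Elmhurst: Harrow wins 29–20.
Harrow vs Dover: Harrow wins 32–17.
Irvine vs Kenton: Irvine wins 42–7.
Irvine vs Elmhurst: Irvine wins 42–7.
Irvine vs Dover: Irvine wins 29–20.
Kenton vs Elmhurst: Elmhurst wins 41–8.
Kenton vs Dover: Dover wins 29–20.
Elmhurst vs Dover: Dover wins 37–12.
Irvine beats each rival — Brookfield (42–7), Harrow (29–20), Kenton (42–7), Elmhurst (42–7), Dover (29–20) — so Irvine is the Condorcet winner.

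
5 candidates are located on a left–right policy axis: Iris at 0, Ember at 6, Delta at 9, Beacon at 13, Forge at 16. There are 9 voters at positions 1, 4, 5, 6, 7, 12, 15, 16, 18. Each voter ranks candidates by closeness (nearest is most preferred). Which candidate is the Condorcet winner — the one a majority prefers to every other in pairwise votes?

Ember

With single-peaked preferences on a line, the Condorcet winner is the candidate closest to the median voter.
The median voter (position 7) is closest to Ember at 6.
Check: Ember vs Iris — voters closer to Ember: 8 of 9.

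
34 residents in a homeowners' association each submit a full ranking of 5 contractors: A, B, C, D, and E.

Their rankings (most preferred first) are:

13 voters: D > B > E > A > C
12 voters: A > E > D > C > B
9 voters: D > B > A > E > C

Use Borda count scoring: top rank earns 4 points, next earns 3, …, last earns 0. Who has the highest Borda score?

Borda scores:
  A: 13·1 + 12·4 + 9·2 = 79
  B: 13·3 + 12·0 + 9·3 = 66
  C: 13·0 + 12·1 + 9·0 = 12
  D: 13·4 + 12·2 + 9·4 = 112
  E: 13·2 + 12·3 + 9·1 = 71
D has the highest total.

D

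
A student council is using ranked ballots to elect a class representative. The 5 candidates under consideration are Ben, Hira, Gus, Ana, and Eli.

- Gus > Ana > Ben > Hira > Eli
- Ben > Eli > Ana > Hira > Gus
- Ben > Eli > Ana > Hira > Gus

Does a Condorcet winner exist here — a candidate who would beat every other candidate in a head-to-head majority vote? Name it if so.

Head-to-head results (3 voters total):
Ben vs Hira: Ben wins 3–0.
Ben vs Gus: Ben wins 2–1.
Ben vs Ana: Ben wins 2–1.
Ben vs Eli: Ben wins 3–0.
Hira vs Gus: Hira wins 2–1.
Hira vs Ana: Ana wins 3–0.
Hira vs Eli: Eli wins 2–1.
Gus vs Ana: Ana wins 2–1.
Gus vs Eli: Eli wins 2–1.
Ana vs Eli: Eli wins 2–1.
Ben beats each rival — Hira (3–0), Gus (2–1), Ana (2–1), Eli (3–0) — so Ben is the Condorcet winner.

Ben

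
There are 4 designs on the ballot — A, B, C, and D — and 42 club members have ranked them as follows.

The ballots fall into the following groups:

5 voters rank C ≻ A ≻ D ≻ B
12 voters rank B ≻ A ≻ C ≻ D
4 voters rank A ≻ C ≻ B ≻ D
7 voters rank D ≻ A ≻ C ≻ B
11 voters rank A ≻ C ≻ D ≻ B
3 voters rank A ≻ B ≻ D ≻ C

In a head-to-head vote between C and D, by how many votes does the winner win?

22

Ballots ranking C above D: 5+12+4+11 = 32.
Ballots ranking D above C: 7+3 = 10.
C wins 32–10, a margin of 22.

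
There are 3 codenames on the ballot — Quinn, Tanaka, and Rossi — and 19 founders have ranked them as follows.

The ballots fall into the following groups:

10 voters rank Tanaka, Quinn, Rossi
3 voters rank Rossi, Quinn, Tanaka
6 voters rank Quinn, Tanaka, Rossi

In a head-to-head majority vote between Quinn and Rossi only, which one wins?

Quinn

Ballots ranking Quinn above Rossi: 10+6 = 16.
Ballots ranking Rossi above Quinn: 3.
Quinn wins the head-to-head, 16–3.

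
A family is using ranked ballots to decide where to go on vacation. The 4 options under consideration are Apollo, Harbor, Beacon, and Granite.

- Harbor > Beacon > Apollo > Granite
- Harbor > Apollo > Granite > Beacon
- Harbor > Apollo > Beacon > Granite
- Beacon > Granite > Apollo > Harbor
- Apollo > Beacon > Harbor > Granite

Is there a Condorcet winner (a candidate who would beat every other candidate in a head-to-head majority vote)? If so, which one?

Harbor

Head-to-head results (5 voters total):
Apollo vs Harbor: Harbor wins 3–2.
Apollo vs Beacon: Apollo wins 3–2.
Apollo vs Granite: Apollo wins 4–1.
Harbor vs Beacon: Harbor wins 3–2.
Harbor vs Granite: Harbor wins 4–1.
Beacon vs Granite: Beacon wins 4–1.
Harbor beats each rival — Apollo (3–2), Beacon (3–2), Granite (4–1) — so Harbor is the Condorcet winner.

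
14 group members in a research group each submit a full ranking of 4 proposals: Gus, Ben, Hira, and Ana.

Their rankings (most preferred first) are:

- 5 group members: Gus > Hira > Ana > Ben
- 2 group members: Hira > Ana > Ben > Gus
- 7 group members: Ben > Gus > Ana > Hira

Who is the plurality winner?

First-place vote totals:
  Gus: 5
  Ben: 7
  Hira: 2
  Ana: 0
Ben has the most first-place votes.

Ben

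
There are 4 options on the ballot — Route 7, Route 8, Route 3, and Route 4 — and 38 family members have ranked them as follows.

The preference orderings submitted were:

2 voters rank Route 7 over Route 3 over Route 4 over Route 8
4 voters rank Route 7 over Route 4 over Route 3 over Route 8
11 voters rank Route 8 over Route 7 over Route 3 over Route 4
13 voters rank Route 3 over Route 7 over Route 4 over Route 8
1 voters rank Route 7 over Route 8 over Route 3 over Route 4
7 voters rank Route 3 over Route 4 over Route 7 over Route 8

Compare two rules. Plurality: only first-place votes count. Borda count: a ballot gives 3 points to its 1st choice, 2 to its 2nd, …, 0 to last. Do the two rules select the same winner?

Plurality first-place counts: Route 7 7, Route 8 11, Route 3 20, Route 4 0 → Route 3.
Borda totals: Route 7 76, Route 8 35, Route 3 80, Route 4 37 → Route 3.
The two rules agree on Route 3.

Yes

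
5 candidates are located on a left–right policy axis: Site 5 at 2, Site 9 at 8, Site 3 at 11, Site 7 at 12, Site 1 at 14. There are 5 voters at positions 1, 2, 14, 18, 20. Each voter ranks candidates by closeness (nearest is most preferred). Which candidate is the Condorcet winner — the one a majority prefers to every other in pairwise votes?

Site 1

With single-peaked preferences on a line, the Condorcet winner is the candidate closest to the median voter.
The median voter (position 14) is closest to Site 1 at 14.
Check: Site 1 vs Site 5 — voters closer to Site 1: 3 of 5.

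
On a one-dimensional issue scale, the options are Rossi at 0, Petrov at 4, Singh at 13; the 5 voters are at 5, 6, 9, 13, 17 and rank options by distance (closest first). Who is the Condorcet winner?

Singh

With single-peaked preferences on a line, the Condorcet winner is the candidate closest to the median voter.
The median voter (position 9) is closest to Singh at 13.
Check: Singh vs Rossi — voters closer to Singh: 3 of 5.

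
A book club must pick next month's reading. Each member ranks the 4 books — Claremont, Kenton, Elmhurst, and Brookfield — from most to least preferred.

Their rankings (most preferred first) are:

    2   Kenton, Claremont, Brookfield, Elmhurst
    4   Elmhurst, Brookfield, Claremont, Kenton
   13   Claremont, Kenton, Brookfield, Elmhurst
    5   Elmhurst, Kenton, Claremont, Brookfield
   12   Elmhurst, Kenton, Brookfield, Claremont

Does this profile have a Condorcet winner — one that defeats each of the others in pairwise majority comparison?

Head-to-head results (36 voters total):
Claremont vs Kenton: Kenton wins 19–17.
Claremont vs Elmhurst: Elmhurst wins 21–15.
Claremont vs Brookfield: Claremont wins 20–16.
Kenton vs Elmhurst: Elmhurst wins 21–15.
Kenton vs Brookfield: Kenton wins 32–4.
Elmhurst vs Brookfield: Elmhurst wins 21–15.
Elmhurst beats each rival — Claremont (21–15), Kenton (21–15), Brookfield (21–15) — so Elmhurst is the Condorcet winner.

Yes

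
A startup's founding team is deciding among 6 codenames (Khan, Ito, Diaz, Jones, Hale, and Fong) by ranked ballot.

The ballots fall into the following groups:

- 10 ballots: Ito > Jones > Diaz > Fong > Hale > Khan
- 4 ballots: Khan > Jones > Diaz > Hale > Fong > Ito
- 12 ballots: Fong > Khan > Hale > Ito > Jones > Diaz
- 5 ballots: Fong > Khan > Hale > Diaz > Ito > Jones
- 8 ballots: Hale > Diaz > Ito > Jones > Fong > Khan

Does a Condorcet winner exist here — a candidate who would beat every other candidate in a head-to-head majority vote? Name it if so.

Head-to-head results (39 voters total):
Khan vs Ito: Khan wins 21–18.
Khan vs Diaz: Khan wins 21–18.
Khan vs Jones: Khan wins 21–18.
Khan vs Hale: Khan wins 21–18.
Khan vs Fong: Fong wins 35–4.
Ito vs Diaz: Ito wins 22–17.
Ito vs Jones: Ito wins 35–4.
Ito vs Hale: Hale wins 29–10.
Ito vs Fong: Fong wins 21–18.
Diaz vs Jones: Jones wins 26–13.
Diaz vs Hale: Hale wins 25–14.
Diaz vs Fong: Diaz wins 22–17.
Jones vs Hale: Hale wins 25–14.
Jones vs Fong: Jones wins 22–17.
Hale vs Fong: Fong wins 27–12.
No candidate beats all others: Khan beats Diaz beats Fong beats Khan, a majority cycle.

None — there is no Condorcet winner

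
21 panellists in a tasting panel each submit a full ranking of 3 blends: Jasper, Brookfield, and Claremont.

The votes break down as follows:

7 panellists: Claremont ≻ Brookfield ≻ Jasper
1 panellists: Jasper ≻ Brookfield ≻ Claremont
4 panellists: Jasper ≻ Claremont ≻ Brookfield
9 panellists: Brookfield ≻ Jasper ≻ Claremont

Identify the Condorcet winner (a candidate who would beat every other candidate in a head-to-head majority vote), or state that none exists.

There is no Condorcet winner

Head-to-head results (21 voters total):
Jasper vs Brookfield: Brookfield wins 16–5.
Jasper vs Claremont: Jasper wins 14–7.
Brookfield vs Claremont: Claremont wins 11–10.
No candidate beats all others: Jasper beats Claremont beats Brookfield beats Jasper, a majority cycle.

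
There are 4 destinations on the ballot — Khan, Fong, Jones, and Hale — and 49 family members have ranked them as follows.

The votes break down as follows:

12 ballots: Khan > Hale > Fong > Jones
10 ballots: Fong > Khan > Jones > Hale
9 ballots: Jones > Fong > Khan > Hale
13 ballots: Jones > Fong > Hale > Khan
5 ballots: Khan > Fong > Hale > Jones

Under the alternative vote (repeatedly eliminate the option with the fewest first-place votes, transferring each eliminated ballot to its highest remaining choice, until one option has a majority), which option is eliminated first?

Hale

Round 1: Jones 22, Khan 17, Fong 10, Hale 0. Hale has the fewest and is eliminated.
Round 2: Jones 22, Khan 17, Fong 10. Fong has the fewest and is eliminated.
Round 3: Khan 27, Jones 22. Khan has a majority.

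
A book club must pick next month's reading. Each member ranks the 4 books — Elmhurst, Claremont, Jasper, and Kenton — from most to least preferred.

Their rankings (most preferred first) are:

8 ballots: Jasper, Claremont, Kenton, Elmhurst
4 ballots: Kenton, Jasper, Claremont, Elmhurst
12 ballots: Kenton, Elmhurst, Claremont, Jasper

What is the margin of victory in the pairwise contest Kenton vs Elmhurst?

24

Ballots ranking Kenton above Elmhurst: 8+4+12 = 24.
Ballots ranking Elmhurst above Kenton: 0.
Kenton wins 24–0, a margin of 24.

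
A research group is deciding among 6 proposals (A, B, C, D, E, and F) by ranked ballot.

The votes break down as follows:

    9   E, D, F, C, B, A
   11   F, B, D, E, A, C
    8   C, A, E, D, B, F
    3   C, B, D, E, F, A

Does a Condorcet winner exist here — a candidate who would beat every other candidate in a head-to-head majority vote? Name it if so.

Head-to-head results (31 voters total):
A vs B: B wins 23–8.
A vs C: C wins 20–11.
A vs D: D wins 23–8.
A vs E: E wins 23–8.
A vs F: F wins 23–8.
B vs C: C wins 20–11.
B vs D: D wins 17–14.
B vs E: E wins 17–14.
B vs F: F wins 20–11.
C vs D: D wins 20–11.
C vs E: E wins 20–11.
C vs F: F wins 20–11.
D vs E: E wins 17–14.
D vs F: D wins 20–11.
E vs F: E wins 20–11.
E beats each rival — A (23–8), B (17–14), C (20–11), D (17–14), F (20–11) — so E is the Condorcet winner.

E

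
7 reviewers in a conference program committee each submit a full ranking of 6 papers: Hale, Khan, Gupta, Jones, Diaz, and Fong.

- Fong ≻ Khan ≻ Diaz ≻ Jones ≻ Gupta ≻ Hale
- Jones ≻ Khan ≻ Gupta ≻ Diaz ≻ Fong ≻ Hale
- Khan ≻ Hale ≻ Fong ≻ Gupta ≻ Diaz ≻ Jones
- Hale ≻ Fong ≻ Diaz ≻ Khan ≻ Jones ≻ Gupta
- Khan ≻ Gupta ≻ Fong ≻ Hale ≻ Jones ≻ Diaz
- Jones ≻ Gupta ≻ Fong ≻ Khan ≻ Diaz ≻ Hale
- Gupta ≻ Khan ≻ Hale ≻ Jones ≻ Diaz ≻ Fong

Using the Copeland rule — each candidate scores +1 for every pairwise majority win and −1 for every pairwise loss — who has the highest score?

Khan

Pairwise results:
  Hale vs Khan: Khan wins 6–1.
  Hale vs Gupta: Gupta wins 5–2.
  Hale vs Jones: Hale wins 4–3.
  Hale vs Diaz: Hale wins 4–3.
  Hale vs Fong: Fong wins 4–3.
  Khan vs Gupta: Khan wins 5–2.
  Khan vs Jones: Khan wins 5–2.
  Khan vs Diaz: Khan wins 6–1.
  Khan vs Fong: Khan wins 4–3.
  Gupta vs Jones: Jones wins 4–3.
  Gupta vs Diaz: Gupta wins 5–2.
  Gupta vs Fong: Gupta wins 4–3.
  Jones vs Diaz: Jones wins 4–3.
  Jones vs Fong: Fong wins 4–3.
  Diaz vs Fong: Fong wins 5–2.
Copeland scores (wins − losses):
  Hale: 2 − 3 = -1
  Khan: 5 − 0 = 5
  Gupta: 3 − 2 = 1
  Jones: 2 − 3 = -1
  Diaz: 0 − 5 = -5
  Fong: 3 − 2 = 1
Khan has the best Copeland score.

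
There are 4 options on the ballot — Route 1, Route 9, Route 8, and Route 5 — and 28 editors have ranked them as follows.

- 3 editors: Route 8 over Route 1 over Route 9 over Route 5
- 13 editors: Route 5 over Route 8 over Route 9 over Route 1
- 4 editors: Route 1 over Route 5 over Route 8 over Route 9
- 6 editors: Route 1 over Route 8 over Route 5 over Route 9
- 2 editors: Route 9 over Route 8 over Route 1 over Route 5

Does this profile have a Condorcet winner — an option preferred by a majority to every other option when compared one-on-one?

No

Head-to-head results (28 voters total):
Route 1 vs Route 9: Route 9 wins 15–13.
Route 1 vs Route 8: Route 8 wins 18–10.
Route 1 vs Route 5: Route 1 wins 15–13.
Route 9 vs Route 8: Route 8 wins 26–2.
Route 9 vs Route 5: Route 5 wins 23–5.
Route 8 vs Route 5: Route 5 wins 17–11.
No candidate beats all others: Route 1 beats Route 5 beats Route 9 beats Route 1, a majority cycle.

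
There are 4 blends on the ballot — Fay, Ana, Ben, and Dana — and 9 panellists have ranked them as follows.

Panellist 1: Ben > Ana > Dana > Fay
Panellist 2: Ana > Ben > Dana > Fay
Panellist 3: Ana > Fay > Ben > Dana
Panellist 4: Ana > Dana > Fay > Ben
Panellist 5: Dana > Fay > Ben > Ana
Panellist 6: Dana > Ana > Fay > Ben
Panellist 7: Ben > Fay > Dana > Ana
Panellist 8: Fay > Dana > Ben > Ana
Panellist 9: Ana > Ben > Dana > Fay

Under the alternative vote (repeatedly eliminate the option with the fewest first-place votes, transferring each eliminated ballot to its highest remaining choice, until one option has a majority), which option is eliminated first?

Round 1: Ana 4, Ben 2, Dana 2, Fay 1. Fay has the fewest and is eliminated.
Round 2: Ana 4, Dana 3, Ben 2. Ben has the fewest and is eliminated.
Round 3: Ana 5, Dana 4. Ana has a majority.

Fay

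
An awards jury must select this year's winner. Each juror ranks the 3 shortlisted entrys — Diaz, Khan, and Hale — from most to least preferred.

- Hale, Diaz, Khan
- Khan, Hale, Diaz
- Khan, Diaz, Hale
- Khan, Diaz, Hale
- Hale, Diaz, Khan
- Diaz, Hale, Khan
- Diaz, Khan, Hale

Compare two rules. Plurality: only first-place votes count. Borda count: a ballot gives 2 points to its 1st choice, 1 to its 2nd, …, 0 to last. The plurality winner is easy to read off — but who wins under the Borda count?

Plurality first-place counts: Diaz 2, Khan 3, Hale 2 → Khan.
Borda totals: Diaz 8, Khan 7, Hale 6 → Diaz.

Diaz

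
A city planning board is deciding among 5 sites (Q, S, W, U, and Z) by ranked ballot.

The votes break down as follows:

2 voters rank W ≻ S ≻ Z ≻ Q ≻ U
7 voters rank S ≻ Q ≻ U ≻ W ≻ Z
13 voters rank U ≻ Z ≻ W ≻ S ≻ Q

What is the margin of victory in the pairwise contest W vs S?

8

Ballots ranking W above S: 2+13 = 15.
Ballots ranking S above W: 7.
W wins 15–7, a margin of 8.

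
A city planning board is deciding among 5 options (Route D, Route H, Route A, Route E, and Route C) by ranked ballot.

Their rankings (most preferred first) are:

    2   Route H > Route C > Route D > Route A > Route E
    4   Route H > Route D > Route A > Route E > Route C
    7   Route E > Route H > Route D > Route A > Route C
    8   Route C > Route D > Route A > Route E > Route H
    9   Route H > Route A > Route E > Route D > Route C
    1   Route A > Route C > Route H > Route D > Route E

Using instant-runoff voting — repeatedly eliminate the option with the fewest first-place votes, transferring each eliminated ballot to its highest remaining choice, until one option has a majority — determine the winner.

Route H

Round 1: Route H 15, Route C 8, Route E 7, Route A 1, Route D 0. Route D has the fewest and is eliminated.
Round 2: Route H 15, Route C 8, Route E 7, Route A 1. Route A has the fewest and is eliminated.
Round 3: Route H 15, Route C 9, Route E 7. Route E has the fewest and is eliminated.
Round 4: Route H 22, Route C 9. Route H has a majority.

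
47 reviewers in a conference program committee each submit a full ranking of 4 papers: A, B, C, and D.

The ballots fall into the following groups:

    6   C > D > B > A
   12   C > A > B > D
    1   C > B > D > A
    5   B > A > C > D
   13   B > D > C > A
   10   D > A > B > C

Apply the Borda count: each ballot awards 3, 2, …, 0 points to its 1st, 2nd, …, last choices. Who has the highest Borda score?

B

Borda scores:
  A: 6·0 + 12·2 + 0 + 5·2 + 13·0 + 10·2 = 54
  B: 6·1 + 12·1 + 2 + 5·3 + 13·3 + 10·1 = 84
  C: 6·3 + 12·3 + 3 + 5·1 + 13·1 + 10·0 = 75
  D: 6·2 + 12·0 + 1 + 5·0 + 13·2 + 10·3 = 69
B has the highest total.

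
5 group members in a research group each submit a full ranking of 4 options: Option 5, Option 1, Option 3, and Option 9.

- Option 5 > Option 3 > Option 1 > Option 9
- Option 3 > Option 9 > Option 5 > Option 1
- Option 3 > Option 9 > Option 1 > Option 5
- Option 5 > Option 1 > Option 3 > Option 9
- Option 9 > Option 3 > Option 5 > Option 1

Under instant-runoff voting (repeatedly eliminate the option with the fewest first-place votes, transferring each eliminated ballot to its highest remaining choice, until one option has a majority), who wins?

Option 3

Round 1: Option 5 2, Option 3 2, Option 9 1, Option 1 0. Option 1 has the fewest and is eliminated.
Round 2: Option 5 2, Option 3 2, Option 9 1. Option 9 has the fewest and is eliminated.
Round 3: Option 3 3, Option 5 2. Option 3 has a majority.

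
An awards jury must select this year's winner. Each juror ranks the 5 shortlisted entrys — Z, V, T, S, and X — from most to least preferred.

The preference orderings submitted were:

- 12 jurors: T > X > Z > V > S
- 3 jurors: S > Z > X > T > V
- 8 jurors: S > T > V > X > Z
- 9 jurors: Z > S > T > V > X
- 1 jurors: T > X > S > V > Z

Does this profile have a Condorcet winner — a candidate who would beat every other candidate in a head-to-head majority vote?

Head-to-head results (33 voters total):
Z vs V: Z wins 24–9.
Z vs T: T wins 21–12.
Z vs S: Z wins 21–12.
Z vs X: X wins 21–12.
V vs T: T wins 33–0.
V vs S: S wins 21–12.
V vs X: V wins 17–16.
T vs S: S wins 20–13.
T vs X: T wins 30–3.
S vs X: S wins 20–13.
No candidate beats all others: Z beats V beats X beats Z, a majority cycle.

No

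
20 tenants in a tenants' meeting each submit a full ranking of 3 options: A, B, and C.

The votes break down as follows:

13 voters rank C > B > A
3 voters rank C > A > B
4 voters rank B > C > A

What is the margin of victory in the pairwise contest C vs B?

12

Ballots ranking C above B: 13+3 = 16.
Ballots ranking B above C: 4.
C wins 16–4, a margin of 12.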